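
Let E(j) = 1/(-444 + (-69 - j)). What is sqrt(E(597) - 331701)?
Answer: I*sqrt(408688803210)/1110 ≈ 575.93*I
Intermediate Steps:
E(j) = 1/(-513 - j)
sqrt(E(597) - 331701) = sqrt(-1/(513 + 597) - 331701) = sqrt(-1/1110 - 331701) = sqrt(-368188111/1110) = I*sqrt(408688803210)/1110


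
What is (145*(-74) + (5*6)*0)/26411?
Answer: -10730/26411 ≈ -0.40627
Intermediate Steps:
(145*(-74) + (5*6)*0)/26411 = (-10730 + 30*0)*(1/26411) = (-10730 + 0)*(1/26411) = -10730*1/26411 = -10730/26411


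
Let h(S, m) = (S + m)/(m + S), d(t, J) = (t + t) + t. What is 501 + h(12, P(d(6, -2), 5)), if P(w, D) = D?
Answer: 502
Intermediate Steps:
d(t, J) = 3*t (d(t, J) = 2*t + t = 3*t)
h(S, m) = 1 (h(S, m) = (S + m)/(S + m) = 1)
501 + h(12, P(d(6, -2), 5)) = 501 + 1 = 502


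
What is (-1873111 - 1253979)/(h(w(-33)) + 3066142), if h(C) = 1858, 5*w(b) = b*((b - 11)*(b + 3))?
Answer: -312709/306800 ≈ -1.0193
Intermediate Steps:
w(b) = b*(-11 + b)*(3 + b)/5 (w(b) = (b*((b - 11)*(b + 3)))/5 = (b*((-11 + b)*(3 + b)))/5 = (b*(-11 + b)*(3 + b))/5 = b*(-11 + b)*(3 + b)/5)
(-1873111 - 1253979)/(h(w(-33)) + 3066142) = (-1873111 - 1253979)/(1858 + 3066142) = -3127090/3068000 = -3127090*1/3068000 = -312709/306800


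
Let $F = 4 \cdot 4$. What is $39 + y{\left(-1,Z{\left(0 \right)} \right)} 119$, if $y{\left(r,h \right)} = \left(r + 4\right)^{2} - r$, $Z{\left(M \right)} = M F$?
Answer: $1229$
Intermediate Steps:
$F = 16$
$Z{\left(M \right)} = 16 M$ ($Z{\left(M \right)} = M 16 = 16 M$)
$y{\left(r,h \right)} = \left(4 + r\right)^{2} - r$
$39 + y{\left(-1,Z{\left(0 \right)} \right)} 119 = 39 + \left(\left(4 - 1\right)^{2} - -1\right) 119 = 39 + \left(3^{2} + 1\right) 119 = 39 + \left(9 + 1\right) 119 = 39 + 10 \cdot 119 = 39 + 1190 = 1229$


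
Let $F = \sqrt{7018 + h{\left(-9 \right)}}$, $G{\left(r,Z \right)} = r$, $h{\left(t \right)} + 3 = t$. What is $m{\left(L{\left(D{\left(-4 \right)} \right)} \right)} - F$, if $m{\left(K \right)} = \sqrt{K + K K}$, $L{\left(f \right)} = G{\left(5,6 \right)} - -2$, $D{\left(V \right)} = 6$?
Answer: $- \sqrt{7006} + 2 \sqrt{14} \approx -76.219$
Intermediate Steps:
$h{\left(t \right)} = -3 + t$
$L{\left(f \right)} = 7$ ($L{\left(f \right)} = 5 - -2 = 5 + 2 = 7$)
$m{\left(K \right)} = \sqrt{K + K^{2}}$
$F = \sqrt{7006}$ ($F = \sqrt{7018 - 12} = \sqrt{7006} \approx 83.702$)
$m{\left(L{\left(D{\left(-4 \right)} \right)} \right)} - F = \sqrt{7 \left(1 + 7\right)} - \sqrt{7006} = \sqrt{7 \cdot 8} - \sqrt{7006} = \sqrt{56} - \sqrt{7006} = 2 \sqrt{14} - \sqrt{7006} = - \sqrt{7006} + 2 \sqrt{14}$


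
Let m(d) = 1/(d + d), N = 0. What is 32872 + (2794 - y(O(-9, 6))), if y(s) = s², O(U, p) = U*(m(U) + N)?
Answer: 142663/4 ≈ 35666.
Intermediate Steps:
m(d) = 1/(2*d)
O(U, p) = ½ (O(U, p) = U*(1/(2*U) + 0) = U*(1/(2*U)) = ½)
32872 + (2794 - y(O(-9, 6))) = 32872 + (2794 - (½)²) = 32872 + (2794 - 1*¼) = 32872 + (2794 - ¼) = 32872 + 11175/4 = 142663/4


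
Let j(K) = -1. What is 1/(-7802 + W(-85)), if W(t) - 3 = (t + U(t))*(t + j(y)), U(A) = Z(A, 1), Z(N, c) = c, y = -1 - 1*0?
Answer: -1/575 ≈ -0.0017391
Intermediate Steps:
y = -1 (y = -1 + 0 = -1)
U(A) = 1
W(t) = 3 + (1 + t)*(-1 + t) (W(t) = 3 + (t + 1)*(t - 1) = 3 + (1 + t)*(-1 + t))
1/(-7802 + W(-85)) = 1/(-7802 + (2 + (-85)²)) = 1/(-7802 + (2 + 7225)) = 1/(-7802 + 7227) = 1/(-575) = -1/575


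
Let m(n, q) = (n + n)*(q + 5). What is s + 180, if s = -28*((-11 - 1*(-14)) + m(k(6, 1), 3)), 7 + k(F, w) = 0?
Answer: 3232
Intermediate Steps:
k(F, w) = -7 (k(F, w) = -7 + 0 = -7)
m(n, q) = 2*n*(5 + q) (m(n, q) = (2*n)*(5 + q) = 2*n*(5 + q))
s = 3052 (s = -28*((-11 - 1*(-14)) + 2*(-7)*(5 + 3)) = -28*((-11 + 14) + 2*(-7)*8) = -28*(3 - 112) = -28*(-109) = 3052)
s + 180 = 3052 + 180 = 3232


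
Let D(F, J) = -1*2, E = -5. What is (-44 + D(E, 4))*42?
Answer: -1932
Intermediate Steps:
D(F, J) = -2
(-44 + D(E, 4))*42 = (-44 - 2)*42 = -46*42 = -1932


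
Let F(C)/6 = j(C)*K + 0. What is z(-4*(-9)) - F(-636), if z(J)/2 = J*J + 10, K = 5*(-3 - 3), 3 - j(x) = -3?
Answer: 3692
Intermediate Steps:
j(x) = 6 (j(x) = 3 - 1*(-3) = 3 + 3 = 6)
K = -30 (K = 5*(-6) = -30)
F(C) = -1080 (F(C) = 6*(6*(-30) + 0) = 6*(-180 + 0) = 6*(-180) = -1080)
z(J) = 20 + 2*J² (z(J) = 2*(J*J + 10) = 2*(J² + 10) = 2*(10 + J²) = 20 + 2*J²)
z(-4*(-9)) - F(-636) = (20 + 2*(-4*(-9))²) - 1*(-1080) = (20 + 2*36²) + 1080 = (20 + 2*1296) + 1080 = (20 + 2592) + 1080 = 2612 + 1080 = 3692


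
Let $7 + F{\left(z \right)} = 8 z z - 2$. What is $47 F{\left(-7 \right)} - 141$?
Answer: $17860$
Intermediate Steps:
$F{\left(z \right)} = -9 + 8 z^{2}$ ($F{\left(z \right)} = -7 + \left(8 z z - 2\right) = -7 + \left(8 z^{2} - 2\right) = -7 + \left(-2 + 8 z^{2}\right) = -9 + 8 z^{2}$)
$47 F{\left(-7 \right)} - 141 = 47 \left(-9 + 8 \left(-7\right)^{2}\right) - 141 = 47 \left(-9 + 8 \cdot 49\right) - 141 = 47 \left(-9 + 392\right) - 141 = 47 \cdot 383 - 141 = 18001 - 141 = 17860$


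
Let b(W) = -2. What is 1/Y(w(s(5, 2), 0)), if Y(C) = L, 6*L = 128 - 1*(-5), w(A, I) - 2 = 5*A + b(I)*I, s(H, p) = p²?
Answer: 6/133 ≈ 0.045113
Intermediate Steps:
w(A, I) = 2 - 2*I + 5*A (w(A, I) = 2 + (5*A - 2*I) = 2 + (-2*I + 5*A) = 2 - 2*I + 5*A)
L = 133/6 (L = (128 - 1*(-5))/6 = (128 + 5)/6 = (⅙)*133 = 133/6 ≈ 22.167)
Y(C) = 133/6
1/Y(w(s(5, 2), 0)) = 1/(133/6) = 6/133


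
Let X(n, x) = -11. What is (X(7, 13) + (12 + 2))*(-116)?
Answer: -348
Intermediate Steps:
(X(7, 13) + (12 + 2))*(-116) = (-11 + (12 + 2))*(-116) = (-11 + 14)*(-116) = 3*(-116) = -348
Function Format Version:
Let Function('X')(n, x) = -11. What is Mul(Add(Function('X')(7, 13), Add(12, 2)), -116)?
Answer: -348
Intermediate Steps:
Mul(Add(Function('X')(7, 13), Add(12, 2)), -116) = Mul(Add(-11, Add(12, 2)), -116) = Mul(Add(-11, 14), -116) = Mul(3, -116) = -348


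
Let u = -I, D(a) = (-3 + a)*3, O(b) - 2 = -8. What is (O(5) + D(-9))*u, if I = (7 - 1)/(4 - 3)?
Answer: 252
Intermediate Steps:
O(b) = -6 (O(b) = 2 - 8 = -6)
I = 6 (I = 6/1 = 6*1 = 6)
D(a) = -9 + 3*a
u = -6 (u = -1*6 = -6)
(O(5) + D(-9))*u = (-6 + (-9 + 3*(-9)))*(-6) = (-6 + (-9 - 27))*(-6) = (-6 - 36)*(-6) = -42*(-6) = 252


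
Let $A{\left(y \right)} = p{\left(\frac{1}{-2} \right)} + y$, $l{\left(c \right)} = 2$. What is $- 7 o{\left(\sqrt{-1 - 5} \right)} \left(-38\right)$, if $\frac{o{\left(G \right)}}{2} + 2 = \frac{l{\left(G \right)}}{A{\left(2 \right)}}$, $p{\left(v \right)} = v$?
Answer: $- \frac{1064}{3} \approx -354.67$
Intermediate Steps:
$A{\left(y \right)} = - \frac{1}{2} + y$ ($A{\left(y \right)} = \frac{1}{-2} + y = - \frac{1}{2} + y$)
$o{\left(G \right)} = - \frac{4}{3}$ ($o{\left(G \right)} = -4 + 2 \frac{2}{- \frac{1}{2} + 2} = -4 + 2 \frac{2}{\frac{3}{2}} = -4 + 2 \cdot 2 \cdot \frac{2}{3} = -4 + 2 \cdot \frac{4}{3} = -4 + \frac{8}{3} = - \frac{4}{3}$)
$- 7 o{\left(\sqrt{-1 - 5} \right)} \left(-38\right) = \left(-7\right) \left(- \frac{4}{3}\right) \left(-38\right) = \frac{28}{3} \left(-38\right) = - \frac{1064}{3}$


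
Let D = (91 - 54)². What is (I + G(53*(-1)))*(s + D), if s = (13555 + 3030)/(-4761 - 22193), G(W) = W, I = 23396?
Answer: 860970163263/26954 ≈ 3.1942e+7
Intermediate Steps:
s = -16585/26954 (s = 16585/(-26954) = 16585*(-1/26954) = -16585/26954 ≈ -0.61531)
D = 1369 (D = 37² = 1369)
(I + G(53*(-1)))*(s + D) = (23396 + 53*(-1))*(-16585/26954 + 1369) = (23396 - 53)*(36883441/26954) = 23343*(36883441/26954) = 860970163263/26954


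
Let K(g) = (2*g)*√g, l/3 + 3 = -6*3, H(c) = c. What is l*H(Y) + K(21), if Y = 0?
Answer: 42*√21 ≈ 192.47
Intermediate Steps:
l = -63 (l = -9 + 3*(-6*3) = -9 + 3*(-18) = -9 - 54 = -63)
K(g) = 2*g^(3/2)
l*H(Y) + K(21) = -63*0 + 2*21^(3/2) = 0 + 2*(21*√21) = 0 + 42*√21 = 42*√21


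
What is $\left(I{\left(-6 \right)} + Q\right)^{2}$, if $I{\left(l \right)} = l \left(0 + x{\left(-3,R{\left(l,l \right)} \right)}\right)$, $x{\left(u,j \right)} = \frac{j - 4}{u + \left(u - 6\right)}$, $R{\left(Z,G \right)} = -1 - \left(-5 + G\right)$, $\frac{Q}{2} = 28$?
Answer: $3481$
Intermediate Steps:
$Q = 56$ ($Q = 2 \cdot 28 = 56$)
$R{\left(Z,G \right)} = 4 - G$ ($R{\left(Z,G \right)} = -1 - \left(-5 + G\right) = 4 - G$)
$x{\left(u,j \right)} = \frac{-4 + j}{-6 + 2 u}$ ($x{\left(u,j \right)} = \frac{-4 + j}{u + \left(u - 6\right)} = \frac{-4 + j}{u + \left(-6 + u\right)} = \frac{-4 + j}{-6 + 2 u}$)
$I{\left(l \right)} = \frac{l^{2}}{12}$ ($I{\left(l \right)} = l \left(0 + \frac{-4 - \left(-4 + l\right)}{2 \left(-3 - 3\right)}\right) = l \left(0 + \frac{\left(-1\right) l}{2 \left(-6\right)}\right) = l \left(0 + \frac{1}{2} \left(- \frac{1}{6}\right) \left(- l\right)\right) = l \left(0 + \frac{l}{12}\right) = l \frac{l}{12} = \frac{l^{2}}{12}$)
$\left(I{\left(-6 \right)} + Q\right)^{2} = \left(\frac{\left(-6\right)^{2}}{12} + 56\right)^{2} = \left(\frac{1}{12} \cdot 36 + 56\right)^{2} = \left(3 + 56\right)^{2} = 59^{2} = 3481$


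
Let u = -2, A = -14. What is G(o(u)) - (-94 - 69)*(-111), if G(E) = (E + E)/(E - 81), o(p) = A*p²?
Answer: -2478629/137 ≈ -18092.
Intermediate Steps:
o(p) = -14*p²
G(E) = 2*E/(-81 + E) (G(E) = (2*E)/(-81 + E) = 2*E/(-81 + E))
G(o(u)) - (-94 - 69)*(-111) = 2*(-14*(-2)²)/(-81 - 14*(-2)²) - (-94 - 69)*(-111) = 2*(-14*4)/(-81 - 14*4) - (-163)*(-111) = 2*(-56)/(-81 - 56) - 1*18093 = 2*(-56)/(-137) - 18093 = 2*(-56)*(-1/137) - 18093 = 112/137 - 18093 = -2478629/137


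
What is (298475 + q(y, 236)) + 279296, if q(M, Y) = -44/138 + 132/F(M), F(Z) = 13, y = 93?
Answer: 518269409/897 ≈ 5.7778e+5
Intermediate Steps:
q(M, Y) = 8822/897 (q(M, Y) = -44/138 + 132/13 = -44*1/138 + 132*(1/13) = -22/69 + 132/13 = 8822/897)
(298475 + q(y, 236)) + 279296 = (298475 + 8822/897) + 279296 = 267740897/897 + 279296 = 518269409/897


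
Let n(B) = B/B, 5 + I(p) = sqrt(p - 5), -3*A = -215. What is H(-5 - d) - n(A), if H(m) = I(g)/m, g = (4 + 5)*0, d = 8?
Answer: -8/13 - I*sqrt(5)/13 ≈ -0.61539 - 0.17201*I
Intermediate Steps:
A = 215/3 (A = -1/3*(-215) = 215/3 ≈ 71.667)
g = 0 (g = 9*0 = 0)
I(p) = -5 + sqrt(-5 + p) (I(p) = -5 + sqrt(p - 5) = -5 + sqrt(-5 + p))
H(m) = (-5 + I*sqrt(5))/m (H(m) = (-5 + sqrt(-5 + 0))/m = (-5 + sqrt(-5))/m = (-5 + I*sqrt(5))/m)
n(B) = 1
H(-5 - d) - n(A) = (-5 + I*sqrt(5))/(-5 - 1*8) - 1*1 = (-5 + I*sqrt(5))/(-5 - 8) - 1 = (-5 + I*sqrt(5))/(-13) - 1 = -(-5 + I*sqrt(5))/13 - 1 = (5/13 - I*sqrt(5)/13) - 1 = -8/13 - I*sqrt(5)/13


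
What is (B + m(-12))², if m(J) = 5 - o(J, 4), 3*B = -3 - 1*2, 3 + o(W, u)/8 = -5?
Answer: 40804/9 ≈ 4533.8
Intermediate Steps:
o(W, u) = -64 (o(W, u) = -24 + 8*(-5) = -24 - 40 = -64)
B = -5/3 (B = (-3 - 1*2)/3 = (-3 - 2)/3 = (⅓)*(-5) = -5/3 ≈ -1.6667)
m(J) = 69 (m(J) = 5 - 1*(-64) = 5 + 64 = 69)
(B + m(-12))² = (-5/3 + 69)² = (202/3)² = 40804/9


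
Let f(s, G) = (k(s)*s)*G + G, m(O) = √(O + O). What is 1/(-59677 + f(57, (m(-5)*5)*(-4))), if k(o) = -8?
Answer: -59677/4389444329 - 9100*I*√10/4389444329 ≈ -1.3596e-5 - 6.5559e-6*I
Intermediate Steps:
m(O) = √2*√O (m(O) = √(2*O) = √2*√O)
f(s, G) = G - 8*G*s (f(s, G) = (-8*s)*G + G = -8*G*s + G = G - 8*G*s)
1/(-59677 + f(57, (m(-5)*5)*(-4))) = 1/(-59677 + (((√2*√(-5))*5)*(-4))*(1 - 8*57)) = 1/(-59677 + (((√2*(I*√5))*5)*(-4))*(1 - 456)) = 1/(-59677 + (((I*√10)*5)*(-4))*(-455)) = 1/(-59677 + ((5*I*√10)*(-4))*(-455)) = 1/(-59677 - 20*I*√10*(-455)) = 1/(-59677 + 9100*I*√10)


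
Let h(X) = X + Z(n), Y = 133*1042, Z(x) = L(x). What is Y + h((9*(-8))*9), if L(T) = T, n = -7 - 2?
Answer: 137929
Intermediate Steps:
n = -9
Z(x) = x
Y = 138586
h(X) = -9 + X (h(X) = X - 9 = -9 + X)
Y + h((9*(-8))*9) = 138586 + (-9 + (9*(-8))*9) = 138586 + (-9 - 72*9) = 138586 + (-9 - 648) = 138586 - 657 = 137929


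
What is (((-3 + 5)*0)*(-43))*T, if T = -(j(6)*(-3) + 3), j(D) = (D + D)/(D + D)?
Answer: 0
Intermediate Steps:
j(D) = 1 (j(D) = (2*D)/((2*D)) = (2*D)*(1/(2*D)) = 1)
T = 0 (T = -(1*(-3) + 3) = -(-3 + 3) = -1*0 = 0)
(((-3 + 5)*0)*(-43))*T = (((-3 + 5)*0)*(-43))*0 = ((2*0)*(-43))*0 = (0*(-43))*0 = 0*0 = 0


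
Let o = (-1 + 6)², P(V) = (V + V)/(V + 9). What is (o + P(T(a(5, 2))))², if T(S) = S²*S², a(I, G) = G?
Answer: 431649/625 ≈ 690.64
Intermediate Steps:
T(S) = S⁴
P(V) = 2*V/(9 + V) (P(V) = (2*V)/(9 + V) = 2*V/(9 + V))
o = 25 (o = 5² = 25)
(o + P(T(a(5, 2))))² = (25 + 2*2⁴/(9 + 2⁴))² = (25 + 2*16/(9 + 16))² = (25 + 2*16/25)² = (25 + 2*16*(1/25))² = (25 + 32/25)² = (657/25)² = 431649/625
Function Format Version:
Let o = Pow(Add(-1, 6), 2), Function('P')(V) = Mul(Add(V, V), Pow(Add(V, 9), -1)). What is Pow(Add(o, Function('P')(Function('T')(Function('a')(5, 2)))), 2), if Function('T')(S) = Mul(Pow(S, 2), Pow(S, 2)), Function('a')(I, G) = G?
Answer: Rational(431649, 625) ≈ 690.64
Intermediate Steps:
Function('T')(S) = Pow(S, 4)
Function('P')(V) = Mul(2, V, Pow(Add(9, V), -1)) (Function('P')(V) = Mul(Mul(2, V), Pow(Add(9, V), -1)) = Mul(2, V, Pow(Add(9, V), -1)))
o = 25 (o = Pow(5, 2) = 25)
Pow(Add(o, Function('P')(Function('T')(Function('a')(5, 2)))), 2) = Pow(Add(25, Mul(2, Pow(2, 4), Pow(Add(9, Pow(2, 4)), -1))), 2) = Pow(Add(25, Mul(2, 16, Pow(Add(9, 16), -1))), 2) = Pow(Add(25, Mul(2, 16, Pow(25, -1))), 2) = Pow(Add(25, Mul(2, 16, Rational(1, 25))), 2) = Pow(Add(25, Rational(32, 25)), 2) = Pow(Rational(657, 25), 2) = Rational(431649, 625)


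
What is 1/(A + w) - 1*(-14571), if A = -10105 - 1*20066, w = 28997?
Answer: 17106353/1174 ≈ 14571.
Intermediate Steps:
A = -30171 (A = -10105 - 20066 = -30171)
1/(A + w) - 1*(-14571) = 1/(-30171 + 28997) - 1*(-14571) = 1/(-1174) + 14571 = -1/1174 + 14571 = 17106353/1174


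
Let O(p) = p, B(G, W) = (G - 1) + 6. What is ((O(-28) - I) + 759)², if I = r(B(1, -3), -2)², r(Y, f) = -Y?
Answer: 483025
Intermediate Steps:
B(G, W) = 5 + G (B(G, W) = (-1 + G) + 6 = 5 + G)
I = 36 (I = (-(5 + 1))² = (-1*6)² = (-6)² = 36)
((O(-28) - I) + 759)² = ((-28 - 1*36) + 759)² = ((-28 - 36) + 759)² = (-64 + 759)² = 695² = 483025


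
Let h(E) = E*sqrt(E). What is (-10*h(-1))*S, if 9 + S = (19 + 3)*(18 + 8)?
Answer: 5630*I ≈ 5630.0*I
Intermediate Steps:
S = 563 (S = -9 + (19 + 3)*(18 + 8) = -9 + 22*26 = -9 + 572 = 563)
h(E) = E**(3/2)
(-10*h(-1))*S = -(-10)*I*563 = (10*I)*563 = 5630*I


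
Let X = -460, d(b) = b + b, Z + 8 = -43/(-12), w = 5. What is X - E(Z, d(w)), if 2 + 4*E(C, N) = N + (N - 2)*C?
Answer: -2719/6 ≈ -453.17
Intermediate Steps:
Z = -53/12 (Z = -8 - 43/(-12) = -8 - 43*(-1/12) = -8 + 43/12 = -53/12 ≈ -4.4167)
d(b) = 2*b
E(C, N) = -½ + N/4 + C*(-2 + N)/4 (E(C, N) = -½ + (N + (N - 2)*C)/4 = -½ + (N + (-2 + N)*C)/4 = -½ + (N + C*(-2 + N))/4 = -½ + (N/4 + C*(-2 + N)/4) = -½ + N/4 + C*(-2 + N)/4)
X - E(Z, d(w)) = -460 - (-½ - ½*(-53/12) + (2*5)/4 + (¼)*(-53/12)*(2*5)) = -460 - (-½ + 53/24 + (¼)*10 + (¼)*(-53/12)*10) = -460 - (-½ + 53/24 + 5/2 - 265/24) = -460 - 1*(-41/6) = -460 + 41/6 = -2719/6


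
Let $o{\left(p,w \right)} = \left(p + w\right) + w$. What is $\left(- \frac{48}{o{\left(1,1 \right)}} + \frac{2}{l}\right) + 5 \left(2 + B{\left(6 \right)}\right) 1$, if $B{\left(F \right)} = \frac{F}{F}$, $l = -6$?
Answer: $- \frac{4}{3} \approx -1.3333$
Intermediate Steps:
$B{\left(F \right)} = 1$
$o{\left(p,w \right)} = p + 2 w$
$\left(- \frac{48}{o{\left(1,1 \right)}} + \frac{2}{l}\right) + 5 \left(2 + B{\left(6 \right)}\right) 1 = \left(- \frac{48}{1 + 2 \cdot 1} + \frac{2}{-6}\right) + 5 \left(2 + 1\right) 1 = \left(- \frac{48}{1 + 2} + 2 \left(- \frac{1}{6}\right)\right) + 5 \cdot 3 \cdot 1 = \left(- \frac{48}{3} - \frac{1}{3}\right) + 15 \cdot 1 = \left(\left(-48\right) \frac{1}{3} - \frac{1}{3}\right) + 15 = \left(-16 - \frac{1}{3}\right) + 15 = - \frac{49}{3} + 15 = - \frac{4}{3}$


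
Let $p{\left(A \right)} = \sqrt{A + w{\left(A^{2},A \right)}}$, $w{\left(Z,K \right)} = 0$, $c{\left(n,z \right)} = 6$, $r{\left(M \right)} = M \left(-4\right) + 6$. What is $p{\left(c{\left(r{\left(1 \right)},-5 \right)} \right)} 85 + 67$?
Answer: $67 + 85 \sqrt{6} \approx 275.21$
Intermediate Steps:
$r{\left(M \right)} = 6 - 4 M$ ($r{\left(M \right)} = - 4 M + 6 = 6 - 4 M$)
$p{\left(A \right)} = \sqrt{A}$ ($p{\left(A \right)} = \sqrt{A + 0} = \sqrt{A}$)
$p{\left(c{\left(r{\left(1 \right)},-5 \right)} \right)} 85 + 67 = \sqrt{6} \cdot 85 + 67 = 85 \sqrt{6} + 67 = 67 + 85 \sqrt{6}$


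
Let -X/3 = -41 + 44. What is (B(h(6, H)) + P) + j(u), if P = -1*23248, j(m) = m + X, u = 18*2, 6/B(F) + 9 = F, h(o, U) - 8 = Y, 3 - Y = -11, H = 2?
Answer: -301867/13 ≈ -23221.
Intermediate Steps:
Y = 14 (Y = 3 - 1*(-11) = 3 + 11 = 14)
h(o, U) = 22 (h(o, U) = 8 + 14 = 22)
B(F) = 6/(-9 + F)
X = -9 (X = -3*(-41 + 44) = -3*3 = -9)
u = 36
j(m) = -9 + m (j(m) = m - 9 = -9 + m)
P = -23248
(B(h(6, H)) + P) + j(u) = (6/(-9 + 22) - 23248) + (-9 + 36) = (6/13 - 23248) + 27 = -302218/13 + 27 = -301867/13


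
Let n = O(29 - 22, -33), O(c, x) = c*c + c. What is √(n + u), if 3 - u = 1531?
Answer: 8*I*√23 ≈ 38.367*I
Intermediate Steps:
u = -1528 (u = 3 - 1*1531 = 3 - 1531 = -1528)
O(c, x) = c + c² (O(c, x) = c² + c = c + c²)
n = 56 (n = (29 - 22)*(1 + (29 - 22)) = 7*(1 + 7) = 7*8 = 56)
√(n + u) = √(56 - 1528) = √(-1472) = 8*I*√23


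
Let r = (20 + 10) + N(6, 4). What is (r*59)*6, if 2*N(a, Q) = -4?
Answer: 9912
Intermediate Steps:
N(a, Q) = -2 (N(a, Q) = (1/2)*(-4) = -2)
r = 28 (r = (20 + 10) - 2 = 30 - 2 = 28)
(r*59)*6 = (28*59)*6 = 1652*6 = 9912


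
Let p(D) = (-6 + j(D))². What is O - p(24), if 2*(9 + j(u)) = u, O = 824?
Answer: 815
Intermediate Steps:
j(u) = -9 + u/2
p(D) = (-15 + D/2)² (p(D) = (-6 + (-9 + D/2))² = (-15 + D/2)²)
O - p(24) = 824 - (-30 + 24)²/4 = 824 - (-6)²/4 = 824 - 36/4 = 824 - 1*9 = 824 - 9 = 815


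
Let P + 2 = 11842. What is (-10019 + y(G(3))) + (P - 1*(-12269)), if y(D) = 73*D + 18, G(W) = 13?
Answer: 15057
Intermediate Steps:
y(D) = 18 + 73*D
P = 11840 (P = -2 + 11842 = 11840)
(-10019 + y(G(3))) + (P - 1*(-12269)) = (-10019 + (18 + 73*13)) + (11840 - 1*(-12269)) = (-10019 + (18 + 949)) + (11840 + 12269) = (-10019 + 967) + 24109 = -9052 + 24109 = 15057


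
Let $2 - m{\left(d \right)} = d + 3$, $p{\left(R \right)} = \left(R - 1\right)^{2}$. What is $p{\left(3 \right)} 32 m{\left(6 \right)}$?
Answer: $-896$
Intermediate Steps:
$p{\left(R \right)} = \left(-1 + R\right)^{2}$
$m{\left(d \right)} = -1 - d$ ($m{\left(d \right)} = 2 - \left(d + 3\right) = 2 - \left(3 + d\right) = -1 - d$)
$p{\left(3 \right)} 32 m{\left(6 \right)} = \left(-1 + 3\right)^{2} \cdot 32 \left(-1 - 6\right) = 2^{2} \cdot 32 \left(-1 - 6\right) = 4 \cdot 32 \left(-7\right) = 128 \left(-7\right) = -896$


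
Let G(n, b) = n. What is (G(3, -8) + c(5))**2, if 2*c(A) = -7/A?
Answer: 529/100 ≈ 5.2900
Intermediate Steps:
c(A) = -7/(2*A) (c(A) = (-7/A)/2 = -7/(2*A))
(G(3, -8) + c(5))**2 = (3 - 7/2/5)**2 = (3 - 7/2*1/5)**2 = (3 - 7/10)**2 = (23/10)**2 = 529/100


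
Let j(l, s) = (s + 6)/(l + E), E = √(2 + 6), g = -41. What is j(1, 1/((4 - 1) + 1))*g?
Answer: 1025/28 - 1025*√2/14 ≈ -66.933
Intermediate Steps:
E = 2*√2 (E = √8 = 2*√2 ≈ 2.8284)
j(l, s) = (6 + s)/(l + 2*√2) (j(l, s) = (s + 6)/(l + 2*√2) = (6 + s)/(l + 2*√2))
j(1, 1/((4 - 1) + 1))*g = ((6 + 1/((4 - 1) + 1))/(1 + 2*√2))*(-41) = ((6 + 1/(3 + 1))/(1 + 2*√2))*(-41) = ((6 + 1/4)/(1 + 2*√2))*(-41) = ((6 + ¼)/(1 + 2*√2))*(-41) = ((25/4)/(1 + 2*√2))*(-41) = (25/(4*(1 + 2*√2)))*(-41) = -1025/(4*(1 + 2*√2))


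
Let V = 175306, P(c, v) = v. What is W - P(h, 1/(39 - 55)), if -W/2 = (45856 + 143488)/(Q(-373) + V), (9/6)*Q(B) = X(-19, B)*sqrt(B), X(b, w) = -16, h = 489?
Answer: (-8825553*I + 16*sqrt(373))/(16*(16*sqrt(373) + 262959*I)) ≈ -2.0977 - 0.0025385*I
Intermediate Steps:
Q(B) = -32*sqrt(B)/3 (Q(B) = 2*(-16*sqrt(B))/3 = -32*sqrt(B)/3)
W = -378688/(175306 - 32*I*sqrt(373)/3) (W = -2*(45856 + 143488)/(-32*I*sqrt(373)/3 + 175306) = -378688/(-32*I*sqrt(373)/3 + 175306) = -378688/(175306 - 32*I*sqrt(373)/3) ≈ -2.1602 - 0.0025385*I)
W - P(h, 1/(39 - 55)) = (-149369126688/69147531169 - 9088512*I*sqrt(373)/69147531169) - 1/(39 - 55) = (-149369126688/69147531169 - 9088512*I*sqrt(373)/69147531169) - 1/(-16) = (-149369126688/69147531169 - 9088512*I*sqrt(373)/69147531169) - 1*(-1/16) = (-149369126688/69147531169 - 9088512*I*sqrt(373)/69147531169) + 1/16 = -2320758495839/1106360498704 - 9088512*I*sqrt(373)/69147531169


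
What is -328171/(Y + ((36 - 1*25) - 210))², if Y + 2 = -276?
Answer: -328171/227529 ≈ -1.4423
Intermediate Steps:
Y = -278 (Y = -2 - 276 = -278)
-328171/(Y + ((36 - 1*25) - 210))² = -328171/(-278 + ((36 - 1*25) - 210))² = -328171/(-278 + ((36 - 25) - 210))² = -328171/(-278 + (11 - 210))² = -328171/(-278 - 199)² = -328171/((-477)²) = -328171/227529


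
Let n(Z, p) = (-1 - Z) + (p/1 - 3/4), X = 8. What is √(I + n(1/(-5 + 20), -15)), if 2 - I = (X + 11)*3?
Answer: I*√64635/30 ≈ 8.4745*I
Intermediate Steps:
I = -55 (I = 2 - (8 + 11)*3 = 2 - 19*3 = 2 - 1*57 = 2 - 57 = -55)
n(Z, p) = -7/4 + p - Z (n(Z, p) = (-1 - Z) + (p*1 - 3*¼) = (-1 - Z) + (p - ¾) = (-1 - Z) + (-¾ + p) = -7/4 + p - Z)
√(I + n(1/(-5 + 20), -15)) = √(-55 + (-7/4 - 15 - 1/(-5 + 20))) = √(-55 + (-7/4 - 15 - 1/15)) = √(-55 - 1009/60) = √(-4309/60) = I*√64635/30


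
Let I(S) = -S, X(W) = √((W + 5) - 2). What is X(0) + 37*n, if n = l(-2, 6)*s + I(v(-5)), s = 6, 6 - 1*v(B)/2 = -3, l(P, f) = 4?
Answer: 222 + √3 ≈ 223.73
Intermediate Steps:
X(W) = √(3 + W) (X(W) = √((5 + W) - 2) = √(3 + W))
v(B) = 18 (v(B) = 12 - 2*(-3) = 12 + 6 = 18)
n = 6 (n = 4*6 - 1*18 = 24 - 18 = 6)
X(0) + 37*n = √(3 + 0) + 37*6 = √3 + 222 = 222 + √3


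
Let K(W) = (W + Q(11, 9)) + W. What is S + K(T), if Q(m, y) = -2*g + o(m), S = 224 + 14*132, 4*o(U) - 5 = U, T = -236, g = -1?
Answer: 1606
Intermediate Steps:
o(U) = 5/4 + U/4
S = 2072 (S = 224 + 1848 = 2072)
Q(m, y) = 13/4 + m/4 (Q(m, y) = -2*(-1) + (5/4 + m/4) = 2 + (5/4 + m/4) = 13/4 + m/4)
K(W) = 6 + 2*W (K(W) = (W + (13/4 + (¼)*11)) + W = (W + (13/4 + 11/4)) + W = (W + 6) + W = (6 + W) + W = 6 + 2*W)
S + K(T) = 2072 + (6 + 2*(-236)) = 2072 + (6 - 472) = 2072 - 466 = 1606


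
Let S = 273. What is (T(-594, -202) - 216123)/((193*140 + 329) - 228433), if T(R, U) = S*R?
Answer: 126095/67028 ≈ 1.8812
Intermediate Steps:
T(R, U) = 273*R
(T(-594, -202) - 216123)/((193*140 + 329) - 228433) = (273*(-594) - 216123)/((193*140 + 329) - 228433) = (-162162 - 216123)/((27020 + 329) - 228433) = -378285/(27349 - 228433) = -378285/(-201084) = -378285*(-1/201084) = 126095/67028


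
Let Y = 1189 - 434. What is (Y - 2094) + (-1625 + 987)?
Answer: -1977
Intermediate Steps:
Y = 755
(Y - 2094) + (-1625 + 987) = (755 - 2094) + (-1625 + 987) = -1339 - 638 = -1977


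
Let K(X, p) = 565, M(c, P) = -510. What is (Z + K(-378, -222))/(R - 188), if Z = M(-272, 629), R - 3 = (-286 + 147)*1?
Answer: -55/324 ≈ -0.16975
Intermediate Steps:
R = -136 (R = 3 + (-286 + 147)*1 = 3 - 139*1 = 3 - 139 = -136)
Z = -510
(Z + K(-378, -222))/(R - 188) = (-510 + 565)/(-136 - 188) = 55/(-324) = 55*(-1/324) = -55/324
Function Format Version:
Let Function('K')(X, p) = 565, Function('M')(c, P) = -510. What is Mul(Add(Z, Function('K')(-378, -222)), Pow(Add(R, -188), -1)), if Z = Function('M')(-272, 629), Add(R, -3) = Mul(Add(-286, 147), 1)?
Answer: Rational(-55, 324) ≈ -0.16975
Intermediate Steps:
R = -136 (R = Add(3, Mul(Add(-286, 147), 1)) = Add(3, Mul(-139, 1)) = Add(3, -139) = -136)
Z = -510
Mul(Add(Z, Function('K')(-378, -222)), Pow(Add(R, -188), -1)) = Mul(Add(-510, 565), Pow(Add(-136, -188), -1)) = Mul(55, Pow(-324, -1)) = Mul(55, Rational(-1, 324)) = Rational(-55, 324)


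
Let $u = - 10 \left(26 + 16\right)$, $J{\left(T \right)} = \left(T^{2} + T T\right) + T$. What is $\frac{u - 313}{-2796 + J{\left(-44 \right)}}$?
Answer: $- \frac{733}{1032} \approx -0.71027$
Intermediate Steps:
$J{\left(T \right)} = T + 2 T^{2}$ ($J{\left(T \right)} = \left(T^{2} + T^{2}\right) + T = 2 T^{2} + T = T + 2 T^{2}$)
$u = -420$ ($u = \left(-10\right) 42 = -420$)
$\frac{u - 313}{-2796 + J{\left(-44 \right)}} = \frac{-420 - 313}{-2796 - 44 \left(1 + 2 \left(-44\right)\right)} = - \frac{733}{-2796 - 44 \left(1 - 88\right)} = - \frac{733}{-2796 - -3828} = - \frac{733}{-2796 + 3828} = - \frac{733}{1032}$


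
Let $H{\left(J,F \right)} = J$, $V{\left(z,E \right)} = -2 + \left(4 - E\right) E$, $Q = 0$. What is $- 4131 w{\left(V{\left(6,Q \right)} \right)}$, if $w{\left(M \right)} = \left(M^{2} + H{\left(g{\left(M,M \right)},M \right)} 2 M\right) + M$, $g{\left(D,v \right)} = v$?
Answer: $-41310$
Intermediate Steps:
$V{\left(z,E \right)} = -2 + E \left(4 - E\right)$
$w{\left(M \right)} = M + 3 M^{2}$ ($w{\left(M \right)} = \left(M^{2} + M 2 M\right) + M = \left(M^{2} + 2 M M\right) + M = \left(M^{2} + 2 M^{2}\right) + M = 3 M^{2} + M = M + 3 M^{2}$)
$- 4131 w{\left(V{\left(6,Q \right)} \right)} = - 4131 \left(-2 - 0^{2} + 4 \cdot 0\right) \left(1 + 3 \left(-2 - 0^{2} + 4 \cdot 0\right)\right) = - 4131 \left(-2 - 0 + 0\right) \left(1 + 3 \left(-2 - 0 + 0\right)\right) = - 4131 \left(-2 + 0 + 0\right) \left(1 + 3 \left(-2 + 0 + 0\right)\right) = - 4131 \left(- 2 \left(1 + 3 \left(-2\right)\right)\right) = - 4131 \left(- 2 \left(1 - 6\right)\right) = - 4131 \left(\left(-2\right) \left(-5\right)\right) = \left(-4131\right) 10 = -41310$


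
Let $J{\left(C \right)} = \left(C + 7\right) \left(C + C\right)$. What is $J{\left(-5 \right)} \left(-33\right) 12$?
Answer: $7920$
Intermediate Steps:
$J{\left(C \right)} = 2 C \left(7 + C\right)$ ($J{\left(C \right)} = \left(7 + C\right) 2 C = 2 C \left(7 + C\right)$)
$J{\left(-5 \right)} \left(-33\right) 12 = 2 \left(-5\right) \left(7 - 5\right) \left(-33\right) 12 = 2 \left(-5\right) 2 \left(-33\right) 12 = \left(-20\right) \left(-33\right) 12 = 660 \cdot 12 = 7920$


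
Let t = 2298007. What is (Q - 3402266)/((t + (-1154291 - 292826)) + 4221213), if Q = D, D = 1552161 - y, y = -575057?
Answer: -141672/563567 ≈ -0.25138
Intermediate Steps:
D = 2127218 (D = 1552161 - 1*(-575057) = 1552161 + 575057 = 2127218)
Q = 2127218
(Q - 3402266)/((t + (-1154291 - 292826)) + 4221213) = (2127218 - 3402266)/((2298007 + (-1154291 - 292826)) + 4221213) = -1275048/((2298007 - 1447117) + 4221213) = -1275048/(850890 + 4221213) = -1275048/5072103 = -1275048*1/5072103 = -141672/563567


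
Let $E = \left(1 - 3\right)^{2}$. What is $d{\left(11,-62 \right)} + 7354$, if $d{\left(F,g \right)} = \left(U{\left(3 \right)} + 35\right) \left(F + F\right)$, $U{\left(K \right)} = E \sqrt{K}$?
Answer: $8124 + 88 \sqrt{3} \approx 8276.4$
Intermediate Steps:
$E = 4$ ($E = \left(-2\right)^{2} = 4$)
$U{\left(K \right)} = 4 \sqrt{K}$
$d{\left(F,g \right)} = 2 F \left(35 + 4 \sqrt{3}\right)$ ($d{\left(F,g \right)} = \left(4 \sqrt{3} + 35\right) \left(F + F\right) = \left(35 + 4 \sqrt{3}\right) 2 F = 2 F \left(35 + 4 \sqrt{3}\right)$)
$d{\left(11,-62 \right)} + 7354 = 2 \cdot 11 \left(35 + 4 \sqrt{3}\right) + 7354 = \left(770 + 88 \sqrt{3}\right) + 7354 = 8124 + 88 \sqrt{3}$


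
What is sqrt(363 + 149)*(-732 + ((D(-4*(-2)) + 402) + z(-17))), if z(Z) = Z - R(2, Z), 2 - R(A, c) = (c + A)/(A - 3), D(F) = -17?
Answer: -5616*sqrt(2) ≈ -7942.2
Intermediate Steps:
R(A, c) = 2 - (A + c)/(-3 + A) (R(A, c) = 2 - (c + A)/(A - 3) = 2 - (A + c)/(-3 + A))
z(Z) = -4 (z(Z) = Z - (-6 + 2 - Z)/(-3 + 2) = Z - (-4 - Z)/(-1) = Z - (-1)*(-4 - Z) = Z - (4 + Z) = Z + (-4 - Z) = -4)
sqrt(363 + 149)*(-732 + ((D(-4*(-2)) + 402) + z(-17))) = sqrt(363 + 149)*(-732 + ((-17 + 402) - 4)) = sqrt(512)*(-732 + (385 - 4)) = (16*sqrt(2))*(-732 + 381) = (16*sqrt(2))*(-351) = -5616*sqrt(2)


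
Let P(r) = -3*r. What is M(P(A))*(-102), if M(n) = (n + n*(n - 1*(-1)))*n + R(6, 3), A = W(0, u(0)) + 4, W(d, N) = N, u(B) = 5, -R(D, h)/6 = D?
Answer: 1862622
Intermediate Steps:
R(D, h) = -6*D
A = 9 (A = 5 + 4 = 9)
M(n) = -36 + n*(n + n*(1 + n)) (M(n) = (n + n*(n - 1*(-1)))*n - 6*6 = (n + n*(n + 1))*n - 36 = (n + n*(1 + n))*n - 36 = n*(n + n*(1 + n)) - 36 = -36 + n*(n + n*(1 + n)))
M(P(A))*(-102) = (-36 + (-3*9)³ + 2*(-3*9)²)*(-102) = (-36 + (-27)³ + 2*(-27)²)*(-102) = (-36 - 19683 + 2*729)*(-102) = (-36 - 19683 + 1458)*(-102) = -18261*(-102) = 1862622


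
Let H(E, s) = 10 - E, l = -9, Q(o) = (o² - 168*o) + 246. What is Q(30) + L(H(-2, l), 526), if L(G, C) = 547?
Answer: -3347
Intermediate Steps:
Q(o) = 246 + o² - 168*o
Q(30) + L(H(-2, l), 526) = (246 + 30² - 168*30) + 547 = (246 + 900 - 5040) + 547 = -3894 + 547 = -3347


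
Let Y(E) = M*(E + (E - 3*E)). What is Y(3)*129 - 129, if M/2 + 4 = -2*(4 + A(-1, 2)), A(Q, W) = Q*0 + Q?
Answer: 7611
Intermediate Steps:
A(Q, W) = Q (A(Q, W) = 0 + Q = Q)
M = -20 (M = -8 + 2*(-2*(4 - 1)) = -8 + 2*(-2*3) = -8 + 2*(-6) = -8 - 12 = -20)
Y(E) = 20*E (Y(E) = -20*(E + (E - 3*E)) = -20*(E - 2*E) = -(-20)*E = 20*E)
Y(3)*129 - 129 = (20*3)*129 - 129 = 60*129 - 129 = 7740 - 129 = 7611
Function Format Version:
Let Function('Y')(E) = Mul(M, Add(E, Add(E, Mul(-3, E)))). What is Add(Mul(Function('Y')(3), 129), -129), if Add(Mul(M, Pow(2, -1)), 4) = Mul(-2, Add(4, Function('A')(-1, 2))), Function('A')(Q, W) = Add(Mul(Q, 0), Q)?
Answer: 7611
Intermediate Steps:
Function('A')(Q, W) = Q (Function('A')(Q, W) = Add(0, Q) = Q)
M = -20 (M = Add(-8, Mul(2, Mul(-2, Add(4, -1)))) = Add(-8, Mul(2, Mul(-2, 3))) = Add(-8, Mul(2, -6)) = Add(-8, -12) = -20)
Function('Y')(E) = Mul(20, E) (Function('Y')(E) = Mul(-20, Add(E, Add(E, Mul(-3, E)))) = Mul(-20, Add(E, Mul(-2, E))) = Mul(-20, Mul(-1, E)) = Mul(20, E))
Add(Mul(Function('Y')(3), 129), -129) = Add(Mul(Mul(20, 3), 129), -129) = Add(Mul(60, 129), -129) = Add(7740, -129) = 7611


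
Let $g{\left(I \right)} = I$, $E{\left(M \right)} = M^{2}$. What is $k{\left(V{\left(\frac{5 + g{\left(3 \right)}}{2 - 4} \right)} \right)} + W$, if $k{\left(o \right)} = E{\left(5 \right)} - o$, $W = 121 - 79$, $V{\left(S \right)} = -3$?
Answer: $70$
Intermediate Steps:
$W = 42$
$k{\left(o \right)} = 25 - o$ ($k{\left(o \right)} = 5^{2} - o = 25 - o$)
$k{\left(V{\left(\frac{5 + g{\left(3 \right)}}{2 - 4} \right)} \right)} + W = \left(25 - -3\right) + 42 = \left(25 + 3\right) + 42 = 28 + 42 = 70$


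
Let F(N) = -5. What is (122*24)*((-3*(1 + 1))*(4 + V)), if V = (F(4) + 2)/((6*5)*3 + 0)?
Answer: -348432/5 ≈ -69686.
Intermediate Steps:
V = -1/30 (V = (-5 + 2)/((6*5)*3 + 0) = -3/(30*3 + 0) = -3/(90 + 0) = -3/90 = -3*1/90 = -1/30 ≈ -0.033333)
(122*24)*((-3*(1 + 1))*(4 + V)) = (122*24)*((-3*(1 + 1))*(4 - 1/30)) = 2928*(-3*2*(119/30)) = 2928*(-6*119/30) = 2928*(-119/5) = -348432/5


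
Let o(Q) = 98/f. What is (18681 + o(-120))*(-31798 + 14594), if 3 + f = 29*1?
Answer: -4178886008/13 ≈ -3.2145e+8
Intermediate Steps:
f = 26 (f = -3 + 29*1 = -3 + 29 = 26)
o(Q) = 49/13 (o(Q) = 98/26 = 98*(1/26) = 49/13)
(18681 + o(-120))*(-31798 + 14594) = (18681 + 49/13)*(-31798 + 14594) = (242902/13)*(-17204) = -4178886008/13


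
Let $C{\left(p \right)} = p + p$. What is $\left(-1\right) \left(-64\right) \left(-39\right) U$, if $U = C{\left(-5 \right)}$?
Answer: $24960$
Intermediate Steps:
$C{\left(p \right)} = 2 p$
$U = -10$ ($U = 2 \left(-5\right) = -10$)
$\left(-1\right) \left(-64\right) \left(-39\right) U = \left(-1\right) \left(-64\right) \left(-39\right) \left(-10\right) = 64 \left(-39\right) \left(-10\right) = \left(-2496\right) \left(-10\right) = 24960$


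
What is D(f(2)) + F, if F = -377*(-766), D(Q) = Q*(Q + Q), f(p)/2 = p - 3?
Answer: 288790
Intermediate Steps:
f(p) = -6 + 2*p (f(p) = 2*(p - 3) = 2*(-3 + p) = -6 + 2*p)
D(Q) = 2*Q**2 (D(Q) = Q*(2*Q) = 2*Q**2)
F = 288782
D(f(2)) + F = 2*(-6 + 2*2)**2 + 288782 = 2*(-6 + 4)**2 + 288782 = 2*(-2)**2 + 288782 = 2*4 + 288782 = 8 + 288782 = 288790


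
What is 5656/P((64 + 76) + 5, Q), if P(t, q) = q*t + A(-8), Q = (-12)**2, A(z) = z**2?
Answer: 101/374 ≈ 0.27005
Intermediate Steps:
Q = 144
P(t, q) = 64 + q*t (P(t, q) = q*t + (-8)**2 = q*t + 64 = 64 + q*t)
5656/P((64 + 76) + 5, Q) = 5656/(64 + 144*((64 + 76) + 5)) = 5656/(64 + 144*(140 + 5)) = 5656/(64 + 144*145) = 5656/(64 + 20880) = 5656/20944 = 5656*(1/20944) = 101/374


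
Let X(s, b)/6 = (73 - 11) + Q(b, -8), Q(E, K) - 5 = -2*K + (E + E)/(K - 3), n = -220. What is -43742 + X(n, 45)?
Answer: -476224/11 ≈ -43293.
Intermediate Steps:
Q(E, K) = 5 - 2*K + 2*E/(-3 + K) (Q(E, K) = 5 + (-2*K + (E + E)/(K - 3)) = 5 + (-2*K + (2*E)/(-3 + K)) = 5 + (-2*K + 2*E/(-3 + K)) = 5 - 2*K + 2*E/(-3 + K))
X(s, b) = 498 - 12*b/11 (X(s, b) = 6*((73 - 11) + (-15 - 2*(-8)² + 2*b + 11*(-8))/(-3 - 8)) = 6*(62 + (-15 - 2*64 + 2*b - 88)/(-11)) = 6*(62 - (-15 - 128 + 2*b - 88)/11) = 6*(62 - (-231 + 2*b)/11) = 6*(62 + (21 - 2*b/11)) = 6*(83 - 2*b/11) = 498 - 12*b/11)
-43742 + X(n, 45) = -43742 + (498 - 12/11*45) = -43742 + (498 - 540/11) = -43742 + 4938/11 = -476224/11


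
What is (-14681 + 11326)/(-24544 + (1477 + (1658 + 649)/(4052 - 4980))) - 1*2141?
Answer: -45832448663/21408483 ≈ -2140.9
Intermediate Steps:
(-14681 + 11326)/(-24544 + (1477 + (1658 + 649)/(4052 - 4980))) - 1*2141 = -3355/(-24544 + (1477 + 2307/(-928))) - 2141 = -3355/(-24544 + (1477 + 2307*(-1/928))) - 2141 = -3355/(-24544 + (1477 - 2307/928)) - 2141 = -3355/(-24544 + 1368349/928) - 2141 = -3355/(-21408483/928) - 2141 = -3355*(-928/21408483) - 2141 = 3113440/21408483 - 2141 = -45832448663/21408483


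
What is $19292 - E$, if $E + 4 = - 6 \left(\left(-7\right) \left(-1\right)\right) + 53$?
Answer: $19285$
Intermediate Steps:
$E = 7$ ($E = -4 + \left(- 6 \left(\left(-7\right) \left(-1\right)\right) + 53\right) = -4 + \left(\left(-6\right) 7 + 53\right) = -4 + \left(-42 + 53\right) = -4 + 11 = 7$)
$19292 - E = 19292 - 7 = 19285$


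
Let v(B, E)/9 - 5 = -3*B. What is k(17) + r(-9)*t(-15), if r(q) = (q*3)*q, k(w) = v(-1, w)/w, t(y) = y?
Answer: -61893/17 ≈ -3640.8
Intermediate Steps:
v(B, E) = 45 - 27*B (v(B, E) = 45 + 9*(-3*B) = 45 - 27*B)
k(w) = 72/w (k(w) = (45 - 27*(-1))/w = (45 + 27)/w = 72/w)
r(q) = 3*q² (r(q) = (3*q)*q = 3*q²)
k(17) + r(-9)*t(-15) = 72/17 + (3*(-9)²)*(-15) = 72*(1/17) + (3*81)*(-15) = 72/17 + 243*(-15) = 72/17 - 3645 = -61893/17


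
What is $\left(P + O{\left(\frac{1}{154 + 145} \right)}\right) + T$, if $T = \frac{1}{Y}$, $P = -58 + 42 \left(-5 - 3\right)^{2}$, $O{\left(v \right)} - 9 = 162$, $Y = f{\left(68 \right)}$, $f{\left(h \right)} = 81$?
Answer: $\frac{226882}{81} \approx 2801.0$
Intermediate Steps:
$Y = 81$
$O{\left(v \right)} = 171$ ($O{\left(v \right)} = 9 + 162 = 171$)
$P = 2630$ ($P = -58 + 42 \left(-8\right)^{2} = -58 + 42 \cdot 64 = -58 + 2688 = 2630$)
$T = \frac{1}{81} \approx 0.012346$
$\left(P + O{\left(\frac{1}{154 + 145} \right)}\right) + T = \left(2630 + 171\right) + \frac{1}{81} = 2801 + \frac{1}{81} = \frac{226882}{81}$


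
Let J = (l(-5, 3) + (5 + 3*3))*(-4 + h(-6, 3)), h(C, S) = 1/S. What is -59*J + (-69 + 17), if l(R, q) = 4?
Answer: 3842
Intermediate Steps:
J = -66 (J = (4 + (5 + 3*3))*(-4 + 1/3) = (4 + (5 + 9))*(-4 + 1/3) = (4 + 14)*(-11/3) = 18*(-11/3) = -66)
-59*J + (-69 + 17) = -59*(-66) + (-69 + 17) = 3894 - 52 = 3842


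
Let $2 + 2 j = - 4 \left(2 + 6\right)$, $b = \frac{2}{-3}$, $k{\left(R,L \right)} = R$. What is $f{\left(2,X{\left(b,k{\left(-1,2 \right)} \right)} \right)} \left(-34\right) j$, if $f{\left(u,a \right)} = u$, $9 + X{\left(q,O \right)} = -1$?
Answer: $1156$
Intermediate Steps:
$b = - \frac{2}{3}$ ($b = 2 \left(- \frac{1}{3}\right) = - \frac{2}{3} \approx -0.66667$)
$X{\left(q,O \right)} = -10$ ($X{\left(q,O \right)} = -9 - 1 = -10$)
$j = -17$ ($j = -1 + \frac{\left(-4\right) \left(2 + 6\right)}{2} = -1 + \frac{\left(-4\right) 8}{2} = -1 + \frac{1}{2} \left(-32\right) = -1 - 16 = -17$)
$f{\left(2,X{\left(b,k{\left(-1,2 \right)} \right)} \right)} \left(-34\right) j = 2 \left(-34\right) \left(-17\right) = \left(-68\right) \left(-17\right) = 1156$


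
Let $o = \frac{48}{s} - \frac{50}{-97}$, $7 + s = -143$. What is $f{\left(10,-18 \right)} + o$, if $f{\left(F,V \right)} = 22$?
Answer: $\frac{53824}{2425} \approx 22.195$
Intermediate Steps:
$s = -150$ ($s = -7 - 143 = -150$)
$o = \frac{474}{2425}$ ($o = \frac{48}{-150} - \frac{50}{-97} = 48 \left(- \frac{1}{150}\right) - - \frac{50}{97} = - \frac{8}{25} + \frac{50}{97} = \frac{474}{2425} \approx 0.19546$)
$f{\left(10,-18 \right)} + o = 22 + \frac{474}{2425} = \frac{53824}{2425}$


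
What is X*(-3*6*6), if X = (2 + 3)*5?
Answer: -2700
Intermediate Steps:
X = 25 (X = 5*5 = 25)
X*(-3*6*6) = 25*(-3*6*6) = 25*(-18*6) = 25*(-108) = -2700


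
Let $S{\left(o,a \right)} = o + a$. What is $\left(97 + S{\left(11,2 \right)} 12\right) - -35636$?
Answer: $35889$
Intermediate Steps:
$S{\left(o,a \right)} = a + o$
$\left(97 + S{\left(11,2 \right)} 12\right) - -35636 = \left(97 + \left(2 + 11\right) 12\right) - -35636 = \left(97 + 13 \cdot 12\right) + 35636 = \left(97 + 156\right) + 35636 = 253 + 35636 = 35889$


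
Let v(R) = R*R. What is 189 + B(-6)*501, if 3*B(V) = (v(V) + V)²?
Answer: 150489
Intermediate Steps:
v(R) = R²
B(V) = (V + V²)²/3 (B(V) = (V² + V)²/3 = (V + V²)²/3)
189 + B(-6)*501 = 189 + ((⅓)*(-6)²*(1 - 6)²)*501 = 189 + ((⅓)*36*(-5)²)*501 = 189 + ((⅓)*36*25)*501 = 189 + 300*501 = 189 + 150300 = 150489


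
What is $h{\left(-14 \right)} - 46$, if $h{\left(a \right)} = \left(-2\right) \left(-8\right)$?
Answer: $-30$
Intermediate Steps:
$h{\left(a \right)} = 16$
$h{\left(-14 \right)} - 46 = 16 - 46 = -30$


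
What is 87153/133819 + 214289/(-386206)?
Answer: 4983071827/51681700714 ≈ 0.096418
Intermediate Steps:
87153/133819 + 214289/(-386206) = 87153*(1/133819) + 214289*(-1/386206) = 87153/133819 - 214289/386206 = 4983071827/51681700714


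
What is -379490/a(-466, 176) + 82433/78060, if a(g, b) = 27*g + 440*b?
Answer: -12138274943/2531407740 ≈ -4.7951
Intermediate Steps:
-379490/a(-466, 176) + 82433/78060 = -379490/(27*(-466) + 440*176) + 82433/78060 = -379490/(-12582 + 77440) + 82433*(1/78060) = -379490/64858 + 82433/78060 = -379490*1/64858 + 82433/78060 = -189745/32429 + 82433/78060 = -12138274943/2531407740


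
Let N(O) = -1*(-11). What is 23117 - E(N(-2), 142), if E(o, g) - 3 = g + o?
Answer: 22961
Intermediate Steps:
N(O) = 11
E(o, g) = 3 + g + o (E(o, g) = 3 + (g + o) = 3 + g + o)
23117 - E(N(-2), 142) = 23117 - (3 + 142 + 11) = 23117 - 1*156 = 23117 - 156 = 22961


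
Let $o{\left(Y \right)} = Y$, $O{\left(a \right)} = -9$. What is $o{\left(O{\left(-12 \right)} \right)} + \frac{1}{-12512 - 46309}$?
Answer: $- \frac{529390}{58821} \approx -9.0$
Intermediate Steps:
$o{\left(O{\left(-12 \right)} \right)} + \frac{1}{-12512 - 46309} = -9 + \frac{1}{-12512 - 46309} = -9 + \frac{1}{-58821} = -9 - \frac{1}{58821} = - \frac{529390}{58821}$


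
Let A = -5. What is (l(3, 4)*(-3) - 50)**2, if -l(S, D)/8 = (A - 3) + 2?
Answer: 37636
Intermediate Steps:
l(S, D) = 48 (l(S, D) = -8*((-5 - 3) + 2) = -8*(-8 + 2) = -8*(-6) = 48)
(l(3, 4)*(-3) - 50)**2 = (48*(-3) - 50)**2 = (-144 - 50)**2 = (-194)**2 = 37636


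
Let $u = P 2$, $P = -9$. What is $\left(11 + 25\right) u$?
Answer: $-648$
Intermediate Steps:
$u = -18$ ($u = \left(-9\right) 2 = -18$)
$\left(11 + 25\right) u = \left(11 + 25\right) \left(-18\right) = 36 \left(-18\right) = -648$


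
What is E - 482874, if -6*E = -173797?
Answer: -2723447/6 ≈ -4.5391e+5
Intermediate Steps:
E = 173797/6 (E = -⅙*(-173797) = 173797/6 ≈ 28966.)
E - 482874 = 173797/6 - 482874 = -2723447/6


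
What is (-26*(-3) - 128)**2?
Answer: 2500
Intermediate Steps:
(-26*(-3) - 128)**2 = (78 - 128)**2 = (-50)**2 = 2500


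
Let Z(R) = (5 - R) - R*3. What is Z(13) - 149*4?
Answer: -643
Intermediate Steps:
Z(R) = 5 - 4*R (Z(R) = (5 - R) - 3*R = 5 - 4*R)
Z(13) - 149*4 = (5 - 4*13) - 149*4 = (5 - 52) - 596 = -47 - 596 = -643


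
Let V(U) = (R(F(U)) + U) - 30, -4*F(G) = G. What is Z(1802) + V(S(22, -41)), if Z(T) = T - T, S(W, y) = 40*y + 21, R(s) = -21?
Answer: -1670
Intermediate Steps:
F(G) = -G/4
S(W, y) = 21 + 40*y
V(U) = -51 + U (V(U) = (-21 + U) - 30 = -51 + U)
Z(T) = 0
Z(1802) + V(S(22, -41)) = 0 + (-51 + (21 + 40*(-41))) = 0 + (-51 + (21 - 1640)) = 0 + (-51 - 1619) = 0 - 1670 = -1670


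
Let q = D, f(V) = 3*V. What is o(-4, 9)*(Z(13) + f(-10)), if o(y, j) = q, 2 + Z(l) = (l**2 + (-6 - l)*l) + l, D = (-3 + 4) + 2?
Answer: -291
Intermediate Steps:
D = 3 (D = 1 + 2 = 3)
q = 3
Z(l) = -2 + l + l**2 + l*(-6 - l) (Z(l) = -2 + ((l**2 + (-6 - l)*l) + l) = -2 + ((l**2 + l*(-6 - l)) + l) = -2 + (l + l**2 + l*(-6 - l)) = -2 + l + l**2 + l*(-6 - l))
o(y, j) = 3
o(-4, 9)*(Z(13) + f(-10)) = 3*((-2 - 5*13) + 3*(-10)) = 3*((-2 - 65) - 30) = 3*(-67 - 30) = 3*(-97) = -291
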